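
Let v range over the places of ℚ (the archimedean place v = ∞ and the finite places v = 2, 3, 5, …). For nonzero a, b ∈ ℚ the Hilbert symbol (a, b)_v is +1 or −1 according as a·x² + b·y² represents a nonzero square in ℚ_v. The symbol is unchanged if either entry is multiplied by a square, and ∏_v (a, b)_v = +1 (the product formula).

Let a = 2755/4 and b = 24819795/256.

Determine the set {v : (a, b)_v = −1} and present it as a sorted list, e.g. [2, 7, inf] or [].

[2, 29]

(a, b) ≡ (2755, 2757755) mod (ℚ^×)²; places V = {2, 3, 5, 7, 11, 13, 19, 29, ∞}.
(a,b)_5: α=1, u≡4; β=1, v≡4 (mod 5); (4|5)=+1, (4|5)=+1; sign (−1)^0·+1^1·+1^1 = +1.
(a,b)_2: α=-2, β=-8; u≡3, v≡3 (mod 8); ε(u)ε(v)=1·1, αω(v)=-2·1, βω(u)=-8·1; sum ≡ 1  ⇒  -1.
(a,b)_3: α=0, u≡1; β=2, v≡2 (mod 3); (1|3)=+1, (2|3)=-1; sign (−1)^0·+1^2·-1^0 = +1.
(a,b)_29: α=1, u≡2; β=1, v≡16 (mod 29); (2|29)=-1, (16|29)=+1; sign (−1)^0·-1^1·+1^1 = -1.
(a,b)_7: α=0, u≡1; β=1, v≡6 (mod 7); (1|7)=+1, (6|7)=-1; sign (−1)^0·+1^1·-1^0 = +1.
(a,b)_19: α=1, u≡3; β=1, v≡4 (mod 19); (3|19)=-1, (4|19)=+1; sign (−1)^1·-1^1·+1^1 = +1.
(a,b)_13: α=0, u≡3; β=1, v≡1 (mod 13); (3|13)=+1, (1|13)=+1; sign (−1)^0·+1^1·+1^0 = +1.
(a,b)_∞: sgn(2755)=+, sgn(2757755)=+, so +1.
(a,b)_11: α=0, u≡4; β=1, v≡1 (mod 11); (4|11)=+1, (1|11)=+1; sign (−1)^0·+1^1·+1^0 = +1.
|Ram(2755, 2757755)| = 2, even; anisotropic at {2, 29}.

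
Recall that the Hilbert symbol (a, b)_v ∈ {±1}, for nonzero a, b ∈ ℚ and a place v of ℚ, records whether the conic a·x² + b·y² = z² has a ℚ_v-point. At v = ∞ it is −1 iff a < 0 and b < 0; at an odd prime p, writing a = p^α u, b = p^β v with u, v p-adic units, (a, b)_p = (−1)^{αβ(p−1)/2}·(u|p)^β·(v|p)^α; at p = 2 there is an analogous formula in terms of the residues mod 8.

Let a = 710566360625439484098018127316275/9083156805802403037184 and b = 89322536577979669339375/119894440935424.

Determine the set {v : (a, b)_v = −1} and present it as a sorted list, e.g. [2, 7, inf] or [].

[2, 7, 11, 23]

Mod squares: a ≡ 1771, b ≡ 7. Check v ∈ {∞, 2, 5, 7, 11, 13, 17, 23, 37, 53}.
v=7: a=7^5·(≡4), b=7^5·(≡1) mod 7; (4|7)=+1, (1|7)=+1; (−1)^{5·5·3}·(+1)^5·(+1)^5 = -1.
v=53: a=53^4·(≡31), b=53^2·(≡28) mod 53; (31|53)=-1, (28|53)=+1; (−1)^{4·2·26}·(-1)^2·(+1)^4 = +1.
v=13: a=13^2·(≡9), b=13^2·(≡8) mod 13; (9|13)=+1, (8|13)=-1; (−1)^{2·2·6}·(+1)^2·(-1)^2 = +1.
v=5: a=5^2·(≡4), b=5^4·(≡2) mod 5; (4|5)=+1, (2|5)=-1; (−1)^{2·4·2}·(+1)^4·(-1)^2 = +1.
v=∞: 1771 > 0 and 7 > 0  ⇒  (a,b)_∞ = +1.
v=11: a=11^3·(≡8), b=11^2·(≡10) mod 11; (8|11)=-1, (10|11)=-1; (−1)^{3·2·5}·(-1)^2·(-1)^3 = -1.
v=23: a=23^11·(≡2), b=23^6·(≡17) mod 23; (2|23)=+1, (17|23)=-1; (−1)^{11·6·11}·(+1)^6·(-1)^11 = -1.
v=37: a=37^-2·(≡5), b=37^-2·(≡10) mod 37; (5|37)=-1, (10|37)=+1; (−1)^{-2·-2·18}·(-1)^-2·(+1)^-2 = +1.
v=17: a=17^-6·(≡5), b=17^-4·(≡12) mod 17; (5|17)=-1, (12|17)=-1; (−1)^{-6·-4·8}·(-1)^-4·(-1)^-6 = +1.
v=2: v_2(a)=-38, v_2(b)=-20; units ≡ 3, 7 (mod 8); ε·ε+αω+βω = 1·1+-38·0+-20·1 ≡ 1  ⇒  (a,b)_2 = -1.
Ram(1771, 7) = {2, 7, 11, 23}; no ℚ_2-point on the conic.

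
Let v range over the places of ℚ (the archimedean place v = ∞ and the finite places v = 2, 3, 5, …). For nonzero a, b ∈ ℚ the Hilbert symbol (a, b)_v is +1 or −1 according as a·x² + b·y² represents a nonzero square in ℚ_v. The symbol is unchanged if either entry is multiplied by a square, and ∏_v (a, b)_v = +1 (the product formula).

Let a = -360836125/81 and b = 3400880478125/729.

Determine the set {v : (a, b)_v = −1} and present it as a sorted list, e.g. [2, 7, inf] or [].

[5, 13]

Mod squares: a ≡ -85405, b ≡ 38285. Check v ∈ {∞, 2, 3, 5, 13, 19, 29, 31}.
v=31: a=31^1·(≡28), b=31^1·(≡21) mod 31; (28|31)=+1, (21|31)=-1; (−1)^{1·1·15}·(+1)^1·(-1)^1 = +1.
v=5: a=5^3·(≡1), b=5^5·(≡2) mod 5; (1|5)=+1, (2|5)=-1; (−1)^{3·5·2}·(+1)^5·(-1)^3 = -1.
v=2: v_2(a)=0, v_2(b)=0; units ≡ 3, 5 (mod 8); ε·ε+αω+βω = 1·0+0·1+0·1 ≡ 0  ⇒  (a,b)_2 = +1.
v=∞: -85405 < 0 and 38285 > 0  ⇒  (a,b)_∞ = +1.
v=13: a=13^2·(≡7), b=13^3·(≡11) mod 13; (7|13)=-1, (11|13)=-1; (−1)^{2·3·6}·(-1)^3·(-1)^2 = -1.
v=3: a=3^-4·(≡2), b=3^-6·(≡2) mod 3; (2|3)=-1, (2|3)=-1; (−1)^{-4·-6·1}·(-1)^-6·(-1)^-4 = +1.
v=19: a=19^1·(≡15), b=19^1·(≡11) mod 19; (15|19)=-1, (11|19)=+1; (−1)^{1·1·9}·(-1)^1·(+1)^1 = +1.
v=29: a=29^1·(≡5), b=29^2·(≡16) mod 29; (5|29)=+1, (16|29)=+1; (−1)^{1·2·14}·(+1)^2·(+1)^1 = +1.
Ram(-85405, 38285) = {5, 13}; no ℚ_5-point on the conic.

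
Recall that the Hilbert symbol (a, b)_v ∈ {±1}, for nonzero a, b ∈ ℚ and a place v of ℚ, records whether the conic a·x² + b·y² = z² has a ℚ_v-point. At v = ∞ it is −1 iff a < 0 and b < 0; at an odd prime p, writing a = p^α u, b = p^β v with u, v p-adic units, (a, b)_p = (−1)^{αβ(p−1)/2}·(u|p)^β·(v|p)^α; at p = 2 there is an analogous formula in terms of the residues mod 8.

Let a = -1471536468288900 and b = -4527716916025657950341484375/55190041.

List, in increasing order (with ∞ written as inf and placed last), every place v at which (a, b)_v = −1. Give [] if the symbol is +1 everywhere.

(a, b) ≡ (-710489, -22441055) mod (ℚ^×)²; places V = {2, 3, 5, 7, 13, 17, 19, 23, 29, 31, 37, 41, 43, ∞}.
(a,b)_17: α=0, u≡9; β=-2, v≡2 (mod 17); (9|17)=+1, (2|17)=+1; sign (−1)^0·+1^-2·+1^0 = +1.
(a,b)_5: α=2, u≡4; β=7, v≡4 (mod 5); (4|5)=+1, (4|5)=+1; sign (−1)^0·+1^7·+1^2 = +1.
(a,b)_∞: sgn(-710489)=−, sgn(-22441055)=−, so -1.
(a,b)_13: α=1, u≡4; β=1, v≡9 (mod 13); (4|13)=+1, (9|13)=+1; sign (−1)^0·+1^1·+1^1 = +1.
(a,b)_41: α=3, u≡3; β=4, v≡9 (mod 41); (3|41)=-1, (9|41)=+1; sign (−1)^0·-1^4·+1^3 = +1.
(a,b)_43: α=1, u≡22; β=1, v≡23 (mod 43); (22|43)=-1, (23|43)=+1; sign (−1)^1·-1^1·+1^1 = +1.
(a,b)_19: α=0, u≡1; β=-2, v≡17 (mod 19); (1|19)=+1, (17|19)=+1; sign (−1)^0·+1^-2·+1^0 = +1.
(a,b)_7: α=0, u≡1; β=3, v≡1 (mod 7); (1|7)=+1, (1|7)=+1; sign (−1)^0·+1^3·+1^0 = +1.
(a,b)_3: α=2, u≡1; β=4, v≡1 (mod 3); (1|3)=+1, (1|3)=+1; sign (−1)^0·+1^4·+1^2 = +1.
(a,b)_2: α=2, β=0; u≡7, v≡1 (mod 8); ε(u)ε(v)=1·0, αω(v)=2·0, βω(u)=0·0; sum ≡ 0  ⇒  +1.
(a,b)_23: α=0, u≡12; β=-2, v≡10 (mod 23); (12|23)=+1, (10|23)=-1; sign (−1)^0·+1^-2·-1^0 = +1.
(a,b)_29: α=0, u≡21; β=2, v≡11 (mod 29); (21|29)=-1, (11|29)=-1; sign (−1)^0·-1^2·-1^0 = +1.
(a,b)_31: α=1, u≡22; β=1, v≡28 (mod 31); (22|31)=-1, (28|31)=+1; sign (−1)^1·-1^1·+1^1 = +1.
(a,b)_37: α=2, u≡6; β=3, v≡4 (mod 37); (6|37)=-1, (4|37)=+1; sign (−1)^0·-1^3·+1^2 = -1.
Ram(-710489, -22441055) = {37, ∞}; no ℚ_37-point on the conic.

[37, inf]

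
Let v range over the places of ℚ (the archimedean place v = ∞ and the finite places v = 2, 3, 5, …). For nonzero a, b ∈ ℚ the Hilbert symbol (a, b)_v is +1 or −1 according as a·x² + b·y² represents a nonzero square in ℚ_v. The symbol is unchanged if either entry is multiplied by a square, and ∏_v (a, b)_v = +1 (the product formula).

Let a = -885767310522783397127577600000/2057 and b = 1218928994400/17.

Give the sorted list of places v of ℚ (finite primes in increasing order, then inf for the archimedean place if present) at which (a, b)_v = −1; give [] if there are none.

(a, b) ≡ (-1955, 579462) mod (ℚ^×)²; places V = {2, 3, 5, 11, 13, 17, 19, 23, ∞}.
(a,b)_19: α=2, u≡3; β=1, v≡14 (mod 19); (3|19)=-1, (14|19)=-1; sign (−1)^0·-1^1·-1^2 = -1.
(a,b)_17: α=-1, u≡15; β=-1, v≡16 (mod 17); (15|17)=+1, (16|17)=+1; sign (−1)^0·+1^-1·+1^-1 = +1.
(a,b)_5: α=5, u≡4; β=2, v≡3 (mod 5); (4|5)=+1, (3|5)=-1; sign (−1)^0·+1^2·-1^5 = -1.
(a,b)_13: α=6, u≡7; β=3, v≡1 (mod 13); (7|13)=-1, (1|13)=+1; sign (−1)^0·-1^3·+1^6 = -1.
(a,b)_23: α=7, u≡21; β=3, v≡18 (mod 23); (21|23)=-1, (18|23)=+1; sign (−1)^1·-1^3·+1^7 = +1.
(a,b)_2: α=16, β=5; u≡5, v≡3 (mod 8); ε(u)ε(v)=0·1, αω(v)=16·1, βω(u)=5·1; sum ≡ 1  ⇒  -1.
(a,b)_3: α=6, u≡1; β=1, v≡2 (mod 3); (1|3)=+1, (2|3)=-1; sign (−1)^0·+1^1·-1^6 = +1.
(a,b)_∞: sgn(-1955)=−, sgn(579462)=+, so +1.
(a,b)_11: α=-2, u≡4; β=0, v≡3 (mod 11); (4|11)=+1, (3|11)=+1; sign (−1)^0·+1^0·+1^-2 = +1.
|Ram(-1955, 579462)| = 4, even; anisotropic at {2, 5, 13, 19}.

[2, 5, 13, 19]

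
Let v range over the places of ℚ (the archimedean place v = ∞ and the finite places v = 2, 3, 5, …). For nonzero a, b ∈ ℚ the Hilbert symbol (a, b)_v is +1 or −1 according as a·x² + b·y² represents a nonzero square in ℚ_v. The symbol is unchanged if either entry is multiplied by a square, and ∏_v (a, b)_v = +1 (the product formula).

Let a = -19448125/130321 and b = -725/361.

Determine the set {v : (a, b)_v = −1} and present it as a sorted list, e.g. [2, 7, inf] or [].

Mod squares: a ≡ -37, b ≡ -29. Check v ∈ {∞, 2, 5, 19, 29, 37}.
v=29: a=29^2·(≡14), b=29^1·(≡7) mod 29; (14|29)=-1, (7|29)=+1; (−1)^{2·1·14}·(-1)^1·(+1)^2 = -1.
v=5: a=5^4·(≡3), b=5^2·(≡1) mod 5; (3|5)=-1, (1|5)=+1; (−1)^{4·2·2}·(-1)^2·(+1)^4 = +1.
v=19: a=19^-4·(≡9), b=19^-2·(≡16) mod 19; (9|19)=+1, (16|19)=+1; (−1)^{-4·-2·9}·(+1)^-2·(+1)^-4 = +1.
v=2: v_2(a)=0, v_2(b)=0; units ≡ 3, 3 (mod 8); ε·ε+αω+βω = 1·1+0·1+0·1 ≡ 1  ⇒  (a,b)_2 = -1.
v=∞: -37 < 0 and -29 < 0  ⇒  (a,b)_∞ = -1.
v=37: a=37^1·(≡26), b=37^0·(≡23) mod 37; (26|37)=+1, (23|37)=-1; (−1)^{1·0·18}·(+1)^0·(-1)^1 = -1.
Ram(-37, -29) = {2, 29, 37, ∞}; no ℚ_2-point on the conic.

[2, 29, 37, inf]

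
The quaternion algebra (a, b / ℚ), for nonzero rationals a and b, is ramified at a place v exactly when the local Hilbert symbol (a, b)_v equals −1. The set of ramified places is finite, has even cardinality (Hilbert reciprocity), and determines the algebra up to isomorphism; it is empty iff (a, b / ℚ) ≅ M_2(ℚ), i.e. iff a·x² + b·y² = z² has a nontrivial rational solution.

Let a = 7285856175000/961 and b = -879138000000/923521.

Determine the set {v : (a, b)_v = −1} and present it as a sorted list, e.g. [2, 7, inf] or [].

[5, 13]

(a, b) ≡ (6630, -2) mod (ℚ^×)²; places V = {2, 3, 5, 13, 17, 31, ∞}.
(a,b)_31: α=-2, u≡12; β=-4, v≡13 (mod 31); (12|31)=-1, (13|31)=-1; sign (−1)^0·-1^-4·-1^-2 = +1.
(a,b)_3: α=3, u≡2; β=2, v≡1 (mod 3); (2|3)=-1, (1|3)=+1; sign (−1)^0·-1^2·+1^3 = +1.
(a,b)_∞: sgn(6630)=+, sgn(-2)=−, so +1.
(a,b)_5: α=5, u≡1; β=6, v≡3 (mod 5); (1|5)=+1, (3|5)=-1; sign (−1)^0·+1^6·-1^5 = -1.
(a,b)_2: α=3, β=7; u≡3, v≡7 (mod 8); ε(u)ε(v)=1·1, αω(v)=3·0, βω(u)=7·1; sum ≡ 0  ⇒  +1.
(a,b)_13: α=3, u≡1; β=2, v≡11 (mod 13); (1|13)=+1, (11|13)=-1; sign (−1)^0·+1^2·-1^3 = -1.
(a,b)_17: α=3, u≡1; β=2, v≡2 (mod 17); (1|17)=+1, (2|17)=+1; sign (−1)^0·+1^2·+1^3 = +1.
(6630, -2 / ℚ) ramifies at {5, 13}: a division algebra.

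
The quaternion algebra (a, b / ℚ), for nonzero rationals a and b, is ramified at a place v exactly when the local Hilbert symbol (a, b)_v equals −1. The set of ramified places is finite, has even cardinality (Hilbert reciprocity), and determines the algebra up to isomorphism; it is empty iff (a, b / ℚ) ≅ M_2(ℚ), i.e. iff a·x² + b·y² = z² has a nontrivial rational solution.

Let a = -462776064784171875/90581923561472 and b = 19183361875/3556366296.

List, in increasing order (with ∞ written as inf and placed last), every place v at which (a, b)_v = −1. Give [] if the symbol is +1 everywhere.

[2, 3]

Mod squares: a ≡ -1254, b ≡ 114. Check v ∈ {∞, 2, 3, 5, 7, 11, 19, 29, 31, 37, 41, 47}.
v=47: a=47^0·(≡39), b=47^-2·(≡5) mod 47; (39|47)=-1, (5|47)=-1; (−1)^{0·-2·23}·(-1)^-2·(-1)^0 = +1.
v=41: a=41^2·(≡19), b=41^2·(≡23) mod 41; (19|41)=-1, (23|41)=+1; (−1)^{2·2·20}·(-1)^2·(+1)^2 = +1.
v=37: a=37^-2·(≡27), b=37^-2·(≡34) mod 37; (27|37)=+1, (34|37)=+1; (−1)^{-2·-2·18}·(+1)^-2·(+1)^-2 = +1.
v=11: a=11^1·(≡10), b=11^0·(≡4) mod 11; (10|11)=-1, (4|11)=+1; (−1)^{1·0·5}·(-1)^0·(+1)^1 = +1.
v=∞: -1254 < 0 and 114 > 0  ⇒  (a,b)_∞ = +1.
v=29: a=29^-2·(≡4), b=29^0·(≡11) mod 29; (4|29)=+1, (11|29)=-1; (−1)^{-2·0·14}·(+1)^0·(-1)^-2 = +1.
v=31: a=31^2·(≡11), b=31^2·(≡13) mod 31; (11|31)=-1, (13|31)=-1; (−1)^{2·2·15}·(-1)^2·(-1)^2 = +1.
v=2: v_2(a)=-15, v_2(b)=-3; units ≡ 5, 1 (mod 8); ε·ε+αω+βω = 0·0+-15·0+-3·1 ≡ 1  ⇒  (a,b)_2 = -1.
v=5: a=5^6·(≡4), b=5^4·(≡4) mod 5; (4|5)=+1, (4|5)=+1; (−1)^{6·4·2}·(+1)^4·(+1)^6 = +1.
v=3: a=3^5·(≡2), b=3^-1·(≡2) mod 3; (2|3)=-1, (2|3)=-1; (−1)^{5·-1·1}·(-1)^-1·(-1)^5 = -1.
v=19: a=19^3·(≡8), b=19^1·(≡16) mod 19; (8|19)=-1, (16|19)=+1; (−1)^{3·1·9}·(-1)^1·(+1)^3 = +1.
v=7: a=7^-4·(≡3), b=7^-2·(≡1) mod 7; (3|7)=-1, (1|7)=+1; (−1)^{-4·-2·3}·(-1)^-2·(+1)^-4 = +1.
(-1254, 114 / ℚ) ramifies at {2, 3}: a division algebra.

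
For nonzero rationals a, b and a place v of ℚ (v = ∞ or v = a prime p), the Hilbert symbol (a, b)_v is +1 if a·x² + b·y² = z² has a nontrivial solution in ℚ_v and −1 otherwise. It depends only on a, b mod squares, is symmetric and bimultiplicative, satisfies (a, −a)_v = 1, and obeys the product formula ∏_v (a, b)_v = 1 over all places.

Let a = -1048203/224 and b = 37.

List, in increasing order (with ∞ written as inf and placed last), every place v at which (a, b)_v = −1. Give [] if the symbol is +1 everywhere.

[2, 13, 31, 37]

Mod squares: a ≡ -5642, b ≡ 37. Check v ∈ {∞, 2, 3, 7, 13, 17, 31, 37}.
v=7: a=7^-1·(≡3), b=7^0·(≡2) mod 7; (3|7)=-1, (2|7)=+1; (−1)^{-1·0·3}·(-1)^0·(+1)^-1 = +1.
v=17: a=17^2·(≡15), b=17^0·(≡3) mod 17; (15|17)=+1, (3|17)=-1; (−1)^{2·0·8}·(+1)^0·(-1)^2 = +1.
v=2: v_2(a)=-5, v_2(b)=0; units ≡ 3, 5 (mod 8); ε·ε+αω+βω = 1·0+-5·1+0·1 ≡ 1  ⇒  (a,b)_2 = -1.
v=∞: -5642 < 0 and 37 > 0  ⇒  (a,b)_∞ = +1.
v=13: a=13^1·(≡7), b=13^0·(≡11) mod 13; (7|13)=-1, (11|13)=-1; (−1)^{1·0·6}·(-1)^0·(-1)^1 = -1.
v=31: a=31^1·(≡10), b=31^0·(≡6) mod 31; (10|31)=+1, (6|31)=-1; (−1)^{1·0·15}·(+1)^0·(-1)^1 = -1.
v=3: a=3^2·(≡1), b=3^0·(≡1) mod 3; (1|3)=+1, (1|3)=+1; (−1)^{2·0·1}·(+1)^0·(+1)^2 = +1.
v=37: a=37^0·(≡22), b=37^1·(≡1) mod 37; (22|37)=-1, (1|37)=+1; (−1)^{0·1·18}·(-1)^1·(+1)^0 = -1.
(-5642, 37 / ℚ) ramifies at {2, 13, 31, 37}: a division algebra.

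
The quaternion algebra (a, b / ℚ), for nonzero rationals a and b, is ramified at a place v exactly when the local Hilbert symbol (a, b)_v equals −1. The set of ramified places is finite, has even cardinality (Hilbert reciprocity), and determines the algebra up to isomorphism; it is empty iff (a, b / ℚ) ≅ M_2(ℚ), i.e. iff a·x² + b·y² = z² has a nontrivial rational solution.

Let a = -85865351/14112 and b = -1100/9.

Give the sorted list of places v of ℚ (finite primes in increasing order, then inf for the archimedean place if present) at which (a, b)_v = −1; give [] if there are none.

(a, b) ≡ (-8398, -11) mod (ℚ^×)²; places V = {2, 3, 5, 7, 11, 13, 17, 19, ∞}.
(a,b)_17: α=1, u≡9; β=0, v≡10 (mod 17); (9|17)=+1, (10|17)=-1; sign (−1)^0·+1^0·-1^1 = -1.
(a,b)_19: α=1, u≡12; β=0, v≡15 (mod 19); (12|19)=-1, (15|19)=-1; sign (−1)^0·-1^0·-1^1 = -1.
(a,b)_7: α=-2, u≡2; β=0, v≡3 (mod 7); (2|7)=+1, (3|7)=-1; sign (−1)^0·+1^0·-1^-2 = +1.
(a,b)_3: α=-2, u≡2; β=-2, v≡1 (mod 3); (2|3)=-1, (1|3)=+1; sign (−1)^0·-1^-2·+1^-2 = +1.
(a,b)_∞: sgn(-8398)=−, sgn(-11)=−, so -1.
(a,b)_11: α=2, u≡10; β=1, v≡6 (mod 11); (10|11)=-1, (6|11)=-1; sign (−1)^0·-1^1·-1^2 = -1.
(a,b)_5: α=0, u≡2; β=2, v≡4 (mod 5); (2|5)=-1, (4|5)=+1; sign (−1)^0·-1^2·+1^0 = +1.
(a,b)_13: α=3, u≡3; β=0, v≡2 (mod 13); (3|13)=+1, (2|13)=-1; sign (−1)^0·+1^0·-1^3 = -1.
(a,b)_2: α=-5, β=2; u≡1, v≡5 (mod 8); ε(u)ε(v)=0·0, αω(v)=-5·1, βω(u)=2·0; sum ≡ 1  ⇒  -1.
|Ram(-8398, -11)| = 6, even; anisotropic at {2, 11, 13, 17, 19, ∞}.

[2, 11, 13, 17, 19, inf]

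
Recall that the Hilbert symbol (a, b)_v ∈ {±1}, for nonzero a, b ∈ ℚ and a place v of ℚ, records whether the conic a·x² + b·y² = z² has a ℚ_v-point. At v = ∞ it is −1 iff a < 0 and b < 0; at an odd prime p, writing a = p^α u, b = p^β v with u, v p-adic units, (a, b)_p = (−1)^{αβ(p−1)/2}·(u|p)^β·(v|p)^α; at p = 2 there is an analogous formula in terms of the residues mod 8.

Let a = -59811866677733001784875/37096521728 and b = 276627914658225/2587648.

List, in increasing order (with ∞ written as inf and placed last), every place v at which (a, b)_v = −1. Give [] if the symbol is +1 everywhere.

[5, 13]

Mod squares: a ≡ -390, b ≡ 7. Check v ∈ {∞, 2, 3, 5, 7, 13, 19}.
v=2: v_2(a)=-21, v_2(b)=-10; units ≡ 5, 7 (mod 8); ε·ε+αω+βω = 0·1+-21·0+-10·1 ≡ 0  ⇒  (a,b)_2 = +1.
v=13: a=13^7·(≡3), b=13^4·(≡7) mod 13; (3|13)=+1, (7|13)=-1; (−1)^{7·4·6}·(+1)^4·(-1)^7 = -1.
v=7: a=7^-2·(≡2), b=7^-1·(≡4) mod 7; (2|7)=+1, (4|7)=+1; (−1)^{-2·-1·3}·(+1)^-1·(+1)^-2 = +1.
v=5: a=5^3·(≡2), b=5^2·(≡3) mod 5; (2|5)=-1, (3|5)=-1; (−1)^{3·2·2}·(-1)^2·(-1)^3 = -1.
v=∞: -390 < 0 and 7 > 0  ⇒  (a,b)_∞ = +1.
v=3: a=3^27·(≡2), b=3^18·(≡1) mod 3; (2|3)=-1, (1|3)=+1; (−1)^{27·18·1}·(-1)^18·(+1)^27 = +1.
v=19: a=19^-2·(≡6), b=19^-2·(≡1) mod 19; (6|19)=+1, (1|19)=+1; (−1)^{-2·-2·9}·(+1)^-2·(+1)^-2 = +1.
|Ram(-390, 7)| = 2, even; anisotropic at {5, 13}.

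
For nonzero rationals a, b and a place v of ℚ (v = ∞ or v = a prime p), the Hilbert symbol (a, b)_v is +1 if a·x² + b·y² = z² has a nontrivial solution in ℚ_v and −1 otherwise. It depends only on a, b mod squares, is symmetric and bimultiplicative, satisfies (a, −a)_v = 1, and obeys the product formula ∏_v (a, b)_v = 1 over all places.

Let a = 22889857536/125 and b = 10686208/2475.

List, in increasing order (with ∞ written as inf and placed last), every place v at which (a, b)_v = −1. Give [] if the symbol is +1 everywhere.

[2, 5, 11, 17]

Mod squares: a ≡ 293930, b ≡ 2717. Check v ∈ {∞, 2, 3, 5, 7, 11, 13, 17, 19}.
v=19: a=19^1·(≡1), b=19^1·(≡14) mod 19; (1|19)=+1, (14|19)=-1; (−1)^{1·1·9}·(+1)^1·(-1)^1 = +1.
v=∞: 293930 > 0 and 2717 > 0  ⇒  (a,b)_∞ = +1.
v=2: v_2(a)=9, v_2(b)=8; units ≡ 5, 5 (mod 8); ε·ε+αω+βω = 0·0+9·1+8·1 ≡ 1  ⇒  (a,b)_2 = -1.
v=11: a=11^0·(≡10), b=11^-1·(≡1) mod 11; (10|11)=-1, (1|11)=+1; (−1)^{0·-1·5}·(-1)^-1·(+1)^0 = -1.
v=7: a=7^1·(≡2), b=7^0·(≡2) mod 7; (2|7)=+1, (2|7)=+1; (−1)^{1·0·3}·(+1)^0·(+1)^1 = +1.
v=13: a=13^3·(≡9), b=13^3·(≡3) mod 13; (9|13)=+1, (3|13)=+1; (−1)^{3·3·6}·(+1)^3·(+1)^3 = +1.
v=5: a=5^-3·(≡1), b=5^-2·(≡2) mod 5; (1|5)=+1, (2|5)=-1; (−1)^{-3·-2·2}·(+1)^-2·(-1)^-3 = -1.
v=3: a=3^2·(≡2), b=3^-2·(≡2) mod 3; (2|3)=-1, (2|3)=-1; (−1)^{2·-2·1}·(-1)^-2·(-1)^2 = +1.
v=17: a=17^1·(≡15), b=17^0·(≡11) mod 17; (15|17)=+1, (11|17)=-1; (−1)^{1·0·8}·(+1)^0·(-1)^1 = -1.
Ram(293930, 2717) = {2, 5, 11, 17}; no ℚ_2-point on the conic.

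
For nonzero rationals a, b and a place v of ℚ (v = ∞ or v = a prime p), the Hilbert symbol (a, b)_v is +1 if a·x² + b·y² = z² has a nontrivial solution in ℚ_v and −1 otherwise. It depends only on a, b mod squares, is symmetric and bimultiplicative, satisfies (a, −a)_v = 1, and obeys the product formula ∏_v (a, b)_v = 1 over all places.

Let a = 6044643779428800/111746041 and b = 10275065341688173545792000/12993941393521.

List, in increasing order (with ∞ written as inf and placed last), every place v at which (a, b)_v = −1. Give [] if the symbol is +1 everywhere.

[5, 7, 13, 23]

Mod squares: a ≡ 7, b ≡ 20930. Check v ∈ {∞, 2, 3, 5, 7, 11, 13, 23, 29, 31}.
v=2: v_2(a)=6, v_2(b)=9; units ≡ 7, 1 (mod 8); ε·ε+αω+βω = 1·0+6·0+9·0 ≡ 0  ⇒  (a,b)_2 = +1.
v=13: a=13^4·(≡8), b=13^7·(≡2) mod 13; (8|13)=-1, (2|13)=-1; (−1)^{4·7·6}·(-1)^7·(-1)^4 = -1.
v=5: a=5^2·(≡2), b=5^3·(≡1) mod 5; (2|5)=-1, (1|5)=+1; (−1)^{2·3·2}·(-1)^3·(+1)^2 = -1.
v=29: a=29^0·(≡6), b=29^2·(≡11) mod 29; (6|29)=+1, (11|29)=-1; (−1)^{0·2·14}·(+1)^2·(-1)^0 = +1.
v=∞: 7 > 0 and 20930 > 0  ⇒  (a,b)_∞ = +1.
v=3: a=3^6·(≡1), b=3^6·(≡2) mod 3; (1|3)=+1, (2|3)=-1; (−1)^{6·6·1}·(+1)^6·(-1)^6 = +1.
v=31: a=31^-4·(≡18), b=31^-6·(≡1) mod 31; (18|31)=+1, (1|31)=+1; (−1)^{-4·-6·15}·(+1)^-6·(+1)^-4 = +1.
v=23: a=23^2·(≡20), b=23^3·(≡3) mod 23; (20|23)=-1, (3|23)=+1; (−1)^{2·3·11}·(-1)^3·(+1)^2 = -1.
v=7: a=7^3·(≡2), b=7^3·(≡2) mod 7; (2|7)=+1, (2|7)=+1; (−1)^{3·3·3}·(+1)^3·(+1)^3 = -1.
v=11: a=11^-2·(≡8), b=11^-4·(≡10) mod 11; (8|11)=-1, (10|11)=-1; (−1)^{-2·-4·5}·(-1)^-4·(-1)^-2 = +1.
|Ram(7, 20930)| = 4, even; anisotropic at {5, 7, 13, 23}.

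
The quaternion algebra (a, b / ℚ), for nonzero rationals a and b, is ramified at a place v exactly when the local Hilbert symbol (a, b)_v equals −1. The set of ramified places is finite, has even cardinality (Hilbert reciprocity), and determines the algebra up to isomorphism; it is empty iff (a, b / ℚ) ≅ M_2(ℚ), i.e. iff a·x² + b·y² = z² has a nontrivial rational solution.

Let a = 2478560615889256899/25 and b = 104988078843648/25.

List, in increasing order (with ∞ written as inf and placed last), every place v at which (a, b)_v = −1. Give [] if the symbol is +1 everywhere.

[2, 3, 7, 13]

Mod squares: a ≡ 19019, b ≡ 663. Check v ∈ {∞, 2, 3, 5, 7, 11, 13, 17, 19}.
v=19: a=19^3·(≡2), b=19^2·(≡7) mod 19; (2|19)=-1, (7|19)=+1; (−1)^{3·2·9}·(-1)^2·(+1)^3 = +1.
v=11: a=11^3·(≡7), b=11^2·(≡9) mod 11; (7|11)=-1, (9|11)=+1; (−1)^{3·2·5}·(-1)^2·(+1)^3 = +1.
v=13: a=13^1·(≡7), b=13^1·(≡10) mod 13; (7|13)=-1, (10|13)=+1; (−1)^{1·1·6}·(-1)^1·(+1)^1 = -1.
v=5: a=5^-2·(≡4), b=5^-2·(≡3) mod 5; (4|5)=+1, (3|5)=-1; (−1)^{-2·-2·2}·(+1)^-2·(-1)^-2 = +1.
v=2: v_2(a)=0, v_2(b)=8; units ≡ 3, 7 (mod 8); ε·ε+αω+βω = 1·1+0·0+8·1 ≡ 1  ⇒  (a,b)_2 = -1.
v=3: a=3^6·(≡2), b=3^1·(≡2) mod 3; (2|3)=-1, (2|3)=-1; (−1)^{6·1·1}·(-1)^1·(-1)^6 = -1.
v=7: a=7^3·(≡1), b=7^2·(≡3) mod 7; (1|7)=+1, (3|7)=-1; (−1)^{3·2·3}·(+1)^2·(-1)^3 = -1.
v=17: a=17^4·(≡1), b=17^3·(≡7) mod 17; (1|17)=+1, (7|17)=-1; (−1)^{4·3·8}·(+1)^3·(-1)^4 = +1.
v=∞: 19019 > 0 and 663 > 0  ⇒  (a,b)_∞ = +1.
Ram(19019, 663) = {2, 3, 7, 13}; no ℚ_2-point on the conic.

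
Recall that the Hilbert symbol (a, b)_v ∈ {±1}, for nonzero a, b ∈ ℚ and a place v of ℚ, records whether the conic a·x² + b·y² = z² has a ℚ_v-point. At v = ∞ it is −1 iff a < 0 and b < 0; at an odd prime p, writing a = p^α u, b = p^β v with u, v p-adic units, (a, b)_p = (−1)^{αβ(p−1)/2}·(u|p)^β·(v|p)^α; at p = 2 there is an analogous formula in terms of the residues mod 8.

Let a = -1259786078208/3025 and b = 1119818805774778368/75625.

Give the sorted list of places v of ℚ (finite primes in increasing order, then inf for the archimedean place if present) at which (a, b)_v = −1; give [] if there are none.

[19, 37]

(a, b) ≡ (-378658, 9842) mod (ℚ^×)²; places V = {2, 3, 5, 7, 11, 17, 19, 37, 43, ∞}.
(a,b)_19: α=2, u≡3; β=3, v≡16 (mod 19); (3|19)=-1, (16|19)=+1; sign (−1)^0·-1^3·+1^2 = -1.
(a,b)_43: α=1, u≡31; β=2, v≡36 (mod 43); (31|43)=+1, (36|43)=+1; sign (−1)^0·+1^2·+1^1 = +1.
(a,b)_37: α=1, u≡8; β=1, v≡30 (mod 37); (8|37)=-1, (30|37)=+1; sign (−1)^0·-1^1·+1^1 = -1.
(a,b)_2: α=11, β=17; u≡7, v≡1 (mod 8); ε(u)ε(v)=1·0, αω(v)=11·0, βω(u)=17·0; sum ≡ 0  ⇒  +1.
(a,b)_3: α=2, u≡2; β=2, v≡2 (mod 3); (2|3)=-1, (2|3)=-1; sign (−1)^0·-1^2·-1^2 = +1.
(a,b)_11: α=-2, u≡8; β=-2, v≡8 (mod 11); (8|11)=-1, (8|11)=-1; sign (−1)^0·-1^-2·-1^-2 = +1.
(a,b)_∞: sgn(-378658)=−, sgn(9842)=+, so +1.
(a,b)_7: α=1, u≡4; β=1, v≡6 (mod 7); (4|7)=+1, (6|7)=-1; sign (−1)^1·+1^1·-1^1 = +1.
(a,b)_17: α=1, u≡15; β=2, v≡16 (mod 17); (15|17)=+1, (16|17)=+1; sign (−1)^0·+1^2·+1^1 = +1.
(a,b)_5: α=-2, u≡2; β=-4, v≡3 (mod 5); (2|5)=-1, (3|5)=-1; sign (−1)^0·-1^-4·-1^-2 = +1.
Ram(-378658, 9842) = {19, 37}; no ℚ_19-point on the conic.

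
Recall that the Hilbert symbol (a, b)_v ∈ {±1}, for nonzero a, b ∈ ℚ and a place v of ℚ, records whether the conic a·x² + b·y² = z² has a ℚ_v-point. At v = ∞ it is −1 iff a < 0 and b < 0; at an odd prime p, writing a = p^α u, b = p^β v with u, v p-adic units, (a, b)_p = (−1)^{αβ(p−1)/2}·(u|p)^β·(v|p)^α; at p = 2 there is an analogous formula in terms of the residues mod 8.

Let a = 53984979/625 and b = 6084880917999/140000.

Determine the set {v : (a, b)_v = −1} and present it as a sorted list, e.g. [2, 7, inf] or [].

(a, b) ≡ (11339, 117630786) mod (ℚ^×)²; places V = {2, 3, 5, 7, 13, 17, 19, 23, 29, 37, ∞}.
(a,b)_29: α=1, u≡8; β=1, v≡28 (mod 29); (8|29)=-1, (28|29)=+1; sign (−1)^0·-1^1·+1^1 = -1.
(a,b)_7: α=0, u≡3; β=-1, v≡2 (mod 7); (3|7)=-1, (2|7)=+1; sign (−1)^0·-1^-1·+1^0 = -1.
(a,b)_19: α=0, u≡3; β=1, v≡11 (mod 19); (3|19)=-1, (11|19)=+1; sign (−1)^0·-1^1·+1^0 = -1.
(a,b)_2: α=0, β=-5; u≡3, v≡1 (mod 8); ε(u)ε(v)=1·0, αω(v)=0·0, βω(u)=-5·1; sum ≡ 1  ⇒  -1.
(a,b)_∞: sgn(11339)=+, sgn(117630786)=+, so +1.
(a,b)_23: α=3, u≡11; β=3, v≡21 (mod 23); (11|23)=-1, (21|23)=-1; sign (−1)^1·-1^3·-1^3 = -1.
(a,b)_13: α=0, u≡9; β=1, v≡11 (mod 13); (9|13)=+1, (11|13)=-1; sign (−1)^0·+1^1·-1^0 = +1.
(a,b)_3: α=2, u≡2; β=1, v≡1 (mod 3); (2|3)=-1, (1|3)=+1; sign (−1)^0·-1^1·+1^2 = -1.
(a,b)_17: α=1, u≡16; β=1, v≡8 (mod 17); (16|17)=+1, (8|17)=+1; sign (−1)^0·+1^1·+1^1 = +1.
(a,b)_5: α=-4, u≡4; β=-4, v≡1 (mod 5); (4|5)=+1, (1|5)=+1; sign (−1)^0·+1^-4·+1^-4 = +1.
(a,b)_37: α=0, u≡14; β=2, v≡9 (mod 37); (14|37)=-1, (9|37)=+1; sign (−1)^0·-1^2·+1^0 = +1.
|Ram(11339, 117630786)| = 6, even; anisotropic at {2, 3, 7, 19, 23, 29}.

[2, 3, 7, 19, 23, 29]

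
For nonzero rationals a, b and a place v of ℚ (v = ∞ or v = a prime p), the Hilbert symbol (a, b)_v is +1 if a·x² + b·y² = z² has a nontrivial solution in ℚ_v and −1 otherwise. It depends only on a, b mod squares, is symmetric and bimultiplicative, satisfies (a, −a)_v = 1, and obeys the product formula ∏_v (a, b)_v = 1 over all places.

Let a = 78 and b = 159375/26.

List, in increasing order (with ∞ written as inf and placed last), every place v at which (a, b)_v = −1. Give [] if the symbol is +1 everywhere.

[3, 5, 13, 17]

(a, b) ≡ (78, 6630) mod (ℚ^×)²; places V = {2, 3, 5, 13, 17, ∞}.
(a,b)_3: α=1, u≡2; β=1, v≡2 (mod 3); (2|3)=-1, (2|3)=-1; sign (−1)^1·-1^1·-1^1 = -1.
(a,b)_17: α=0, u≡10; β=1, v≡16 (mod 17); (10|17)=-1, (16|17)=+1; sign (−1)^0·-1^1·+1^0 = -1.
(a,b)_13: α=1, u≡6; β=-1, v≡4 (mod 13); (6|13)=-1, (4|13)=+1; sign (−1)^0·-1^-1·+1^1 = -1.
(a,b)_∞: sgn(78)=+, sgn(6630)=+, so +1.
(a,b)_5: α=0, u≡3; β=5, v≡1 (mod 5); (3|5)=-1, (1|5)=+1; sign (−1)^0·-1^5·+1^0 = -1.
(a,b)_2: α=1, β=-1; u≡7, v≡3 (mod 8); ε(u)ε(v)=1·1, αω(v)=1·1, βω(u)=-1·0; sum ≡ 0  ⇒  +1.
|Ram(78, 6630)| = 4, even; anisotropic at {3, 5, 13, 17}.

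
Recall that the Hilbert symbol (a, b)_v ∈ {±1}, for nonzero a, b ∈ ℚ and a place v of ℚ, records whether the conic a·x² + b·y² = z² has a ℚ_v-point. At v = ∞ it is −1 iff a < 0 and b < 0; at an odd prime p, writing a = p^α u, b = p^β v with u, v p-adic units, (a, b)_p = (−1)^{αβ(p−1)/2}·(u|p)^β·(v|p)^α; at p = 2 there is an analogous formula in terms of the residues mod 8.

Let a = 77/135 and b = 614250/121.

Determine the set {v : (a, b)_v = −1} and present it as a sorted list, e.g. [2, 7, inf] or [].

[2, 3, 11, 13]

Mod squares: a ≡ 1155, b ≡ 2730. Check v ∈ {∞, 2, 3, 5, 7, 11, 13}.
v=∞: 1155 > 0 and 2730 > 0  ⇒  (a,b)_∞ = +1.
v=2: v_2(a)=0, v_2(b)=1; units ≡ 3, 5 (mod 8); ε·ε+αω+βω = 1·0+0·1+1·1 ≡ 1  ⇒  (a,b)_2 = -1.
v=11: a=11^1·(≡6), b=11^-2·(≡10) mod 11; (6|11)=-1, (10|11)=-1; (−1)^{1·-2·5}·(-1)^-2·(-1)^1 = -1.
v=5: a=5^-1·(≡1), b=5^3·(≡4) mod 5; (1|5)=+1, (4|5)=+1; (−1)^{-1·3·2}·(+1)^3·(+1)^-1 = +1.
v=3: a=3^-3·(≡1), b=3^3·(≡1) mod 3; (1|3)=+1, (1|3)=+1; (−1)^{-3·3·1}·(+1)^3·(+1)^-3 = -1.
v=7: a=7^1·(≡2), b=7^1·(≡6) mod 7; (2|7)=+1, (6|7)=-1; (−1)^{1·1·3}·(+1)^1·(-1)^1 = +1.
v=13: a=13^0·(≡5), b=13^1·(≡2) mod 13; (5|13)=-1, (2|13)=-1; (−1)^{0·1·6}·(-1)^1·(-1)^0 = -1.
Ram(1155, 2730) = {2, 3, 11, 13}; no ℚ_2-point on the conic.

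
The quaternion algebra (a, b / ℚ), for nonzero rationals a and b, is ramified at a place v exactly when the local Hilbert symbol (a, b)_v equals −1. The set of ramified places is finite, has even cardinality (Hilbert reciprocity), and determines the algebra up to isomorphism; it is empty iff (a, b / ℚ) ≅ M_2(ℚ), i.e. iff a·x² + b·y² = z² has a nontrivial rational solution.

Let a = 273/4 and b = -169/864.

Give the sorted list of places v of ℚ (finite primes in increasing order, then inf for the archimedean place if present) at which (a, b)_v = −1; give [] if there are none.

[3, 13]

Mod squares: a ≡ 273, b ≡ -6. Check v ∈ {∞, 2, 3, 7, 13}.
v=∞: 273 > 0 and -6 < 0  ⇒  (a,b)_∞ = +1.
v=2: v_2(a)=-2, v_2(b)=-5; units ≡ 1, 5 (mod 8); ε·ε+αω+βω = 0·0+-2·1+-5·0 ≡ 0  ⇒  (a,b)_2 = +1.
v=7: a=7^1·(≡1), b=7^0·(≡2) mod 7; (1|7)=+1, (2|7)=+1; (−1)^{1·0·3}·(+1)^0·(+1)^1 = +1.
v=3: a=3^1·(≡1), b=3^-3·(≡1) mod 3; (1|3)=+1, (1|3)=+1; (−1)^{1·-3·1}·(+1)^-3·(+1)^1 = -1.
v=13: a=13^1·(≡2), b=13^2·(≡2) mod 13; (2|13)=-1, (2|13)=-1; (−1)^{1·2·6}·(-1)^2·(-1)^1 = -1.
(273, -6 / ℚ) ramifies at {3, 13}: a division algebra.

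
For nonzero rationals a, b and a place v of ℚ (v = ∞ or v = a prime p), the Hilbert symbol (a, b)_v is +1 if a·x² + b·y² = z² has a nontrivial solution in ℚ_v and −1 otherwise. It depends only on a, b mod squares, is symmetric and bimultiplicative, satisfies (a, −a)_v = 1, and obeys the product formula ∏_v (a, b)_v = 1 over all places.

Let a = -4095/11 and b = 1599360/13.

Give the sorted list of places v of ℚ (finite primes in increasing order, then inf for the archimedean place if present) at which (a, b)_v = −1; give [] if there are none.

[3, 11, 13, 17]

(a, b) ≡ (-5005, 6630) mod (ℚ^×)²; places V = {2, 3, 5, 7, 11, 13, 17, ∞}.
(a,b)_3: α=2, u≡2; β=1, v≡2 (mod 3); (2|3)=-1, (2|3)=-1; sign (−1)^0·-1^1·-1^2 = -1.
(a,b)_13: α=1, u≡8; β=-1, v≡9 (mod 13); (8|13)=-1, (9|13)=+1; sign (−1)^0·-1^-1·+1^1 = -1.
(a,b)_5: α=1, u≡1; β=1, v≡4 (mod 5); (1|5)=+1, (4|5)=+1; sign (−1)^0·+1^1·+1^1 = +1.
(a,b)_∞: sgn(-5005)=−, sgn(6630)=+, so +1.
(a,b)_17: α=0, u≡11; β=1, v≡8 (mod 17); (11|17)=-1, (8|17)=+1; sign (−1)^0·-1^1·+1^0 = -1.
(a,b)_2: α=0, β=7; u≡3, v≡3 (mod 8); ε(u)ε(v)=1·1, αω(v)=0·1, βω(u)=7·1; sum ≡ 0  ⇒  +1.
(a,b)_7: α=1, u≡6; β=2, v≡1 (mod 7); (6|7)=-1, (1|7)=+1; sign (−1)^0·-1^2·+1^1 = +1.
(a,b)_11: α=-1, u≡8; β=0, v≡2 (mod 11); (8|11)=-1, (2|11)=-1; sign (−1)^0·-1^0·-1^-1 = -1.
Ram(-5005, 6630) = {3, 11, 13, 17}; no ℚ_3-point on the conic.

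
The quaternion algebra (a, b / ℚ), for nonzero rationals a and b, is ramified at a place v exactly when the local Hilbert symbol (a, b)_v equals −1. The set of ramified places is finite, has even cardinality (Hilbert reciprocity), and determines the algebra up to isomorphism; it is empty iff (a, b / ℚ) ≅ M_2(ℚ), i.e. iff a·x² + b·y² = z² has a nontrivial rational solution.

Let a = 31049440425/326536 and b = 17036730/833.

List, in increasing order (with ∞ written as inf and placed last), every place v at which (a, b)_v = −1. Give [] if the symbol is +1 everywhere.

[2, 5, 17, 19]

(a, b) ≡ (79458, 397290) mod (ℚ^×)²; places V = {2, 3, 5, 7, 17, 19, 41, ∞}.
(a,b)_3: α=13, u≡2; β=7, v≡1 (mod 3); (2|3)=-1, (1|3)=+1; sign (−1)^1·-1^7·+1^13 = +1.
(a,b)_41: α=1, u≡35; β=1, v≡28 (mod 41); (35|41)=-1, (28|41)=-1; sign (−1)^0·-1^1·-1^1 = +1.
(a,b)_19: α=1, u≡12; β=1, v≡18 (mod 19); (12|19)=-1, (18|19)=-1; sign (−1)^1·-1^1·-1^1 = -1.
(a,b)_∞: sgn(79458)=+, sgn(397290)=+, so +1.
(a,b)_5: α=2, u≡2; β=1, v≡2 (mod 5); (2|5)=-1, (2|5)=-1; sign (−1)^0·-1^1·-1^2 = -1.
(a,b)_7: α=-4, u≡1; β=-2, v≡6 (mod 7); (1|7)=+1, (6|7)=-1; sign (−1)^0·+1^-2·-1^-4 = +1.
(a,b)_2: α=-3, β=1; u≡1, v≡5 (mod 8); ε(u)ε(v)=0·0, αω(v)=-3·1, βω(u)=1·0; sum ≡ 1  ⇒  -1.
(a,b)_17: α=-1, u≡8; β=-1, v≡12 (mod 17); (8|17)=+1, (12|17)=-1; sign (−1)^0·+1^-1·-1^-1 = -1.
Ram(79458, 397290) = {2, 5, 17, 19}; no ℚ_2-point on the conic.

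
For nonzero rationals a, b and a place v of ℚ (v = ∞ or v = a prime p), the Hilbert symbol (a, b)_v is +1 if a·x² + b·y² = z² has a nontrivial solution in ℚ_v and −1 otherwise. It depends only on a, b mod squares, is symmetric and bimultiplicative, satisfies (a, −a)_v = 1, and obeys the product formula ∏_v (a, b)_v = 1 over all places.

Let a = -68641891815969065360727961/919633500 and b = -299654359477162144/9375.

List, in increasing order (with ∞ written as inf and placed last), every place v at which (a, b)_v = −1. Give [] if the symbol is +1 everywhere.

(a, b) ≡ (-25935, -13110) mod (ℚ^×)²; places V = {2, 3, 5, 7, 11, 13, 19, 23, 29, 43, ∞}.
(a,b)_7: α=7, u≡5; β=4, v≡1 (mod 7); (5|7)=-1, (1|7)=+1; sign (−1)^0·-1^4·+1^7 = +1.
(a,b)_23: α=0, u≡13; β=1, v≡11 (mod 23); (13|23)=+1, (11|23)=-1; sign (−1)^0·+1^1·-1^0 = +1.
(a,b)_2: α=-2, β=5; u≡1, v≡5 (mod 8); ε(u)ε(v)=0·0, αω(v)=-2·1, βω(u)=5·0; sum ≡ 0  ⇒  +1.
(a,b)_3: α=-7, u≡1; β=-1, v≡1 (mod 3); (1|3)=+1, (1|3)=+1; sign (−1)^1·+1^-1·+1^-7 = -1.
(a,b)_29: α=-2, u≡25; β=0, v≡8 (mod 29); (25|29)=+1, (8|29)=-1; sign (−1)^0·+1^0·-1^-2 = +1.
(a,b)_5: α=-3, u≡3; β=-5, v≡2 (mod 5); (3|5)=-1, (2|5)=-1; sign (−1)^0·-1^-5·-1^-3 = +1.
(a,b)_43: α=4, u≡20; β=2, v≡19 (mod 43); (20|43)=-1, (19|43)=-1; sign (−1)^0·-1^2·-1^4 = +1.
(a,b)_19: α=1, u≡18; β=1, v≡18 (mod 19); (18|19)=-1, (18|19)=-1; sign (−1)^1·-1^1·-1^1 = -1.
(a,b)_13: α=9, u≡5; β=6, v≡2 (mod 13); (5|13)=-1, (2|13)=-1; sign (−1)^0·-1^6·-1^9 = -1.
(a,b)_∞: sgn(-25935)=−, sgn(-13110)=−, so -1.
(a,b)_11: α=2, u≡4; β=0, v≡6 (mod 11); (4|11)=+1, (6|11)=-1; sign (−1)^0·+1^0·-1^2 = +1.
|Ram(-25935, -13110)| = 4, even; anisotropic at {3, 13, 19, ∞}.

[3, 13, 19, inf]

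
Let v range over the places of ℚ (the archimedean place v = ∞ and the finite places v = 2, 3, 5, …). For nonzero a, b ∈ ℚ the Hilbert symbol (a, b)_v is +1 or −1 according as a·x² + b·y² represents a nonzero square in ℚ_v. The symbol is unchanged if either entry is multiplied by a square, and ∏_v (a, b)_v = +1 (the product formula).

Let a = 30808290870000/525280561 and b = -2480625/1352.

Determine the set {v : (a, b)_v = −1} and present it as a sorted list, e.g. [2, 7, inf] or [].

(a, b) ≡ (7, -2) mod (ℚ^×)²; places V = {2, 3, 5, 7, 13, 37, 41, 43, ∞}.
(a,b)_7: α=3, u≡4; β=2, v≡6 (mod 7); (4|7)=+1, (6|7)=-1; sign (−1)^0·+1^2·-1^3 = -1.
(a,b)_37: α=2, u≡7; β=0, v≡2 (mod 37); (7|37)=+1, (2|37)=-1; sign (−1)^0·+1^0·-1^2 = +1.
(a,b)_3: α=8, u≡1; β=4, v≡1 (mod 3); (1|3)=+1, (1|3)=+1; sign (−1)^0·+1^4·+1^8 = +1.
(a,b)_∞: sgn(7)=+, sgn(-2)=−, so +1.
(a,b)_41: α=-2, u≡34; β=0, v≡2 (mod 41); (34|41)=-1, (2|41)=+1; sign (−1)^0·-1^0·+1^-2 = +1.
(a,b)_43: α=-2, u≡37; β=0, v≡25 (mod 43); (37|43)=-1, (25|43)=+1; sign (−1)^0·-1^0·+1^-2 = +1.
(a,b)_5: α=4, u≡2; β=4, v≡3 (mod 5); (2|5)=-1, (3|5)=-1; sign (−1)^0·-1^4·-1^4 = +1.
(a,b)_2: α=4, β=-3; u≡7, v≡7 (mod 8); ε(u)ε(v)=1·1, αω(v)=4·0, βω(u)=-3·0; sum ≡ 1  ⇒  -1.
(a,b)_13: α=-2, u≡6; β=-2, v≡6 (mod 13); (6|13)=-1, (6|13)=-1; sign (−1)^0·-1^-2·-1^-2 = +1.
Ram(7, -2) = {2, 7}; no ℚ_2-point on the conic.

[2, 7]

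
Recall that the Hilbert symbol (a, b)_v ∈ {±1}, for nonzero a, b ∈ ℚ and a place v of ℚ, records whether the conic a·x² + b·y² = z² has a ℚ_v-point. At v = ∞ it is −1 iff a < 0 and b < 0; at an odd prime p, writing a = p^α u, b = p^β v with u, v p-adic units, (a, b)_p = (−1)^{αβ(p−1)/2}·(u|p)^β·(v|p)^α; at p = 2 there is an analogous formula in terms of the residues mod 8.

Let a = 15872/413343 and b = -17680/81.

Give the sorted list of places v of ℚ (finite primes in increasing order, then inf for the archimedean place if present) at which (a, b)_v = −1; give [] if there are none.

[13, 31]

(a, b) ≡ (434, -1105) mod (ℚ^×)²; places V = {2, 3, 5, 7, 13, 17, 31, ∞}.
(a,b)_17: α=0, u≡9; β=1, v≡5 (mod 17); (9|17)=+1, (5|17)=-1; sign (−1)^0·+1^1·-1^0 = +1.
(a,b)_∞: sgn(434)=+, sgn(-1105)=−, so +1.
(a,b)_31: α=1, u≡7; β=0, v≡6 (mod 31); (7|31)=+1, (6|31)=-1; sign (−1)^0·+1^0·-1^1 = -1.
(a,b)_13: α=0, u≡8; β=1, v≡6 (mod 13); (8|13)=-1, (6|13)=-1; sign (−1)^0·-1^1·-1^0 = -1.
(a,b)_7: α=-1, u≡6; β=0, v≡4 (mod 7); (6|7)=-1, (4|7)=+1; sign (−1)^0·-1^0·+1^-1 = +1.
(a,b)_3: α=-10, u≡2; β=-4, v≡2 (mod 3); (2|3)=-1, (2|3)=-1; sign (−1)^0·-1^-4·-1^-10 = +1.
(a,b)_5: α=0, u≡4; β=1, v≡4 (mod 5); (4|5)=+1, (4|5)=+1; sign (−1)^0·+1^1·+1^0 = +1.
(a,b)_2: α=9, β=4; u≡1, v≡7 (mod 8); ε(u)ε(v)=0·1, αω(v)=9·0, βω(u)=4·0; sum ≡ 0  ⇒  +1.
Ram(434, -1105) = {13, 31}; no ℚ_13-point on the conic.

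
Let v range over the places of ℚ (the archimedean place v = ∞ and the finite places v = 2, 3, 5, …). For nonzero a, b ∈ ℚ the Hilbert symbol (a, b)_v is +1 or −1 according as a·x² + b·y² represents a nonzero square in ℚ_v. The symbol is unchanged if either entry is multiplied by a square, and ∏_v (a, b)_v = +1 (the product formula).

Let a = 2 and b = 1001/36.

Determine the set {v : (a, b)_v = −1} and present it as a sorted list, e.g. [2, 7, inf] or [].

Mod squares: a ≡ 2, b ≡ 1001. Check v ∈ {∞, 2, 3, 7, 11, 13}.
v=∞: 2 > 0 and 1001 > 0  ⇒  (a,b)_∞ = +1.
v=2: v_2(a)=1, v_2(b)=-2; units ≡ 1, 1 (mod 8); ε·ε+αω+βω = 0·0+1·0+-2·0 ≡ 0  ⇒  (a,b)_2 = +1.
v=7: a=7^0·(≡2), b=7^1·(≡3) mod 7; (2|7)=+1, (3|7)=-1; (−1)^{0·1·3}·(+1)^1·(-1)^0 = +1.
v=13: a=13^0·(≡2), b=13^1·(≡9) mod 13; (2|13)=-1, (9|13)=+1; (−1)^{0·1·6}·(-1)^1·(+1)^0 = -1.
v=11: a=11^0·(≡2), b=11^1·(≡1) mod 11; (2|11)=-1, (1|11)=+1; (−1)^{0·1·5}·(-1)^1·(+1)^0 = -1.
v=3: a=3^0·(≡2), b=3^-2·(≡2) mod 3; (2|3)=-1, (2|3)=-1; (−1)^{0·-2·1}·(-1)^-2·(-1)^0 = +1.
|Ram(2, 1001)| = 2, even; anisotropic at {11, 13}.

[11, 13]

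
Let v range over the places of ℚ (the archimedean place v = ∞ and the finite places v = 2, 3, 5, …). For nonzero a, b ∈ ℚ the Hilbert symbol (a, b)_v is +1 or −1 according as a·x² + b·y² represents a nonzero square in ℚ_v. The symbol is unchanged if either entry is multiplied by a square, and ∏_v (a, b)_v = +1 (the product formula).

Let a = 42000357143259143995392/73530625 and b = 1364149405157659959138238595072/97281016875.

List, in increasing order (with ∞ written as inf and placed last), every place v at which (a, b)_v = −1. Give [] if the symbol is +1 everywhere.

[]

(a, b) ≡ (493, 760461) mod (ℚ^×)²; places V = {2, 3, 5, 7, 13, 17, 29, 31, 37, ∞}.
(a,b)_2: α=18, β=20; u≡5, v≡5 (mod 8); ε(u)ε(v)=0·0, αω(v)=18·1, βω(u)=20·1; sum ≡ 0  ⇒  +1.
(a,b)_∞: sgn(493)=+, sgn(760461)=+, so +1.
(a,b)_17: α=1, u≡7; β=1, v≡6 (mod 17); (7|17)=-1, (6|17)=-1; sign (−1)^0·-1^1·-1^1 = +1.
(a,b)_37: α=2, u≡4; β=3, v≡18 (mod 37); (4|37)=+1, (18|37)=-1; sign (−1)^0·+1^3·-1^2 = +1.
(a,b)_13: α=4, u≡3; β=7, v≡9 (mod 13); (3|13)=+1, (9|13)=+1; sign (−1)^0·+1^7·+1^4 = +1.
(a,b)_31: α=4, u≡18; β=5, v≡5 (mod 31); (18|31)=+1, (5|31)=+1; sign (−1)^0·+1^5·+1^4 = +1.
(a,b)_29: α=1, u≡15; β=2, v≡9 (mod 29); (15|29)=-1, (9|29)=+1; sign (−1)^0·-1^2·+1^1 = +1.
(a,b)_3: α=2, u≡1; β=-3, v≡2 (mod 3); (1|3)=+1, (2|3)=-1; sign (−1)^0·+1^-3·-1^2 = +1.
(a,b)_7: α=-6, u≡6; β=-8, v≡2 (mod 7); (6|7)=-1, (2|7)=+1; sign (−1)^0·-1^-8·+1^-6 = +1.
(a,b)_5: α=-4, u≡3; β=-4, v≡1 (mod 5); (3|5)=-1, (1|5)=+1; sign (−1)^0·-1^-4·+1^-4 = +1.
Every local symbol is +1, so the conic 493·x² + 760461·y² = z² has ℚ_v-points for all v and hence a ℚ-point; (a, b / ℚ) ≅ M_2(ℚ).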